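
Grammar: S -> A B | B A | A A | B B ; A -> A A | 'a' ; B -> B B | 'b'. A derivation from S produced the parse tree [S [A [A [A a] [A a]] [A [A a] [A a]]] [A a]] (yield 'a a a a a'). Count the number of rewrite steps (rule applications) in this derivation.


Every bracketed nonterminal node [X ...] in the tree is produced by exactly one rule application.
Reading the tree off as a leftmost derivation:
  Step 1: S  =>  A A   (applied S -> A A)
  Step 2: A A  =>  A A A   (applied A -> A A)
  Step 3: A A A  =>  A A A A   (applied A -> A A)
  Step 4: A A A A  =>  a A A A   (applied A -> a)
  Step 5: a A A A  =>  a a A A   (applied A -> a)
  Step 6: a a A A  =>  a a A A A   (applied A -> A A)
  Step 7: a a A A A  =>  a a a A A   (applied A -> a)
  Step 8: a a a A A  =>  a a a a A   (applied A -> a)
  Step 9: a a a a A  =>  a a a a a   (applied A -> a)
Final yield: a a a a a
Total rewrite steps: 9

9


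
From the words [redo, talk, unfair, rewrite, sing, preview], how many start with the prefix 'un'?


Checking each word for prefix 'un':
  'redo' -> no (count: 0)
  'talk' -> no (count: 0)
  'unfair' -> YES, starts with 'un' (count: 1)
  'rewrite' -> no (count: 1)
  'sing' -> no (count: 1)
  'preview' -> no (count: 1)
Total with prefix 'un': 1

1


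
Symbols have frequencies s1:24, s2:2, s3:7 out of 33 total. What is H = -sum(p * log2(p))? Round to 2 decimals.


Computing entropy H = -sum(p_i * log2(p_i)):
  s1: p = 24/33 = 0.7273, -p*log2(p) = 0.3341
  s2: p = 2/33 = 0.0606, -p*log2(p) = 0.2451
  s3: p = 7/33 = 0.2121, -p*log2(p) = 0.4745
H = sum of terms = 1.0537
Rounded to 2 decimals: 1.05

1.05


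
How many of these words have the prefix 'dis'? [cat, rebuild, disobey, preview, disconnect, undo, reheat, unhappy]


Checking each word for prefix 'dis':
  'cat' -> no (count: 0)
  'rebuild' -> no (count: 0)
  'disobey' -> YES, starts with 'dis' (count: 1)
  'preview' -> no (count: 1)
  'disconnect' -> YES, starts with 'dis' (count: 2)
  'undo' -> no (count: 2)
  'reheat' -> no (count: 2)
  'unhappy' -> no (count: 2)
Total with prefix 'dis': 2

2


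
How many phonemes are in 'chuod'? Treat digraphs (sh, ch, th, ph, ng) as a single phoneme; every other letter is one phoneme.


Parsing 'chuod' greedily, digraphs first:
  'ch' -> digraph (1 consonant phoneme) (phonemes so far: 1)
  'u' -> vowel phoneme (phonemes so far: 2)
  'o' -> vowel phoneme (phonemes so far: 3)
  'd' -> consonant phoneme (phonemes so far: 4)
Total phonemes: 4

4


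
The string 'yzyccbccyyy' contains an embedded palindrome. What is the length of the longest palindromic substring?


Scanning 'yzyccbccyyy' for palindromic substrings.
Substring at positions 2-8: 'yccbccy'.
Check: reverse('yccbccy') = 'yccbccy' -> palindrome confirmed.
Neighbouring characters ('z' / 'y') break symmetry, so it cannot extend further.
No longer palindromic substring exists; longest length = 7

7


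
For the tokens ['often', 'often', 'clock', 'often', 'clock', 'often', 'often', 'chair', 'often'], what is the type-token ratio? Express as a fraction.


Tokens: 9
Unique types: ('chair', 'clock', 'often') = 3
TTR = 3/9
Simplify: divide both by 3 -> 1/3
TTR = 1/3

1/3


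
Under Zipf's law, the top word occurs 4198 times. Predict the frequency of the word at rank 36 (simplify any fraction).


Zipf's law: freq(rank) = f1 / rank
f1 = 4198, rank = 36
freq = 4198 / 36
GCD(4198, 36) = 2
Simplified: 2099/18

2099/18


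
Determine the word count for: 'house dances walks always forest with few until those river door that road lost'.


Counting words by splitting on spaces:
  Word 1: 'house'
  Word 2: 'dances'
  Word 3: 'walks'
  Word 4: 'always'
  Word 5: 'forest'
  Word 6: 'with'
  Word 7: 'few'
  Word 8: 'until'
  Word 9: 'those'
  Word 10: 'river'
  Word 11: 'door'
  Word 12: 'that'
  Word 13: 'road'
  Word 14: 'lost'
Total words: 14

14


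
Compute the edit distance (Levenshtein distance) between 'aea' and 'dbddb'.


Building DP table for s1='aea' (len 3) and s2='dbddb' (len 5):
       d  b  d  d  b
    0  1  2  3  4  5
  a 1  1  2  3  4  5
  e 2  2  2  3  4  5
  a 3  3  3  3  4  5
Edit distance = dp[3][5] = 5

5


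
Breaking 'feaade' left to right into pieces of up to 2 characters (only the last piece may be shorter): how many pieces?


'feaade' has 6 characters.
Chunking with max size 2:
  Chunk 1: 'fe' (positions 0-1)
  Chunk 2: 'aa' (positions 2-3)
  Chunk 3: 'de' (positions 4-5)
Total chunks: ceil(6 / 2) = 3

3


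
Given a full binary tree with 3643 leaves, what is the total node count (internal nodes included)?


Leaf nodes (terminals): 3643
Internal nodes = n - 1 = 3643 - 1 = 3642
Total = leaves + internal = 3643 + 3642 = 7285

7285


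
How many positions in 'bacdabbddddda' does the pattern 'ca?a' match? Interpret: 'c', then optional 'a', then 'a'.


Pattern: ca?a means 'c', then optional 'a', then 'a'.
Scanning 'bacdabbddddda' position-by-position:
  Pos 0: window 'bac' -> no
  Pos 1: window 'acd' -> no
  Pos 2: window 'cda' -> no
  Pos 3: window 'dab' -> no
  Pos 4: window 'abb' -> no
  Pos 5: window 'bbd' -> no
  Pos 6: window 'bdd' -> no
  Pos 7: window 'ddd' -> no
  Pos 8: window 'ddd' -> no
  Pos 9: window 'ddd' -> no
  Pos 10: window 'dda' -> no
  Pos 11: window 'da' -> no
  Pos 12: window 'a' -> no
Total matches: 0

0


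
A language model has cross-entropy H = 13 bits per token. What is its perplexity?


Perplexity formula: PP = 2^H
H = 13
PP = 2^13
PP = 2^13 = 8192

8192


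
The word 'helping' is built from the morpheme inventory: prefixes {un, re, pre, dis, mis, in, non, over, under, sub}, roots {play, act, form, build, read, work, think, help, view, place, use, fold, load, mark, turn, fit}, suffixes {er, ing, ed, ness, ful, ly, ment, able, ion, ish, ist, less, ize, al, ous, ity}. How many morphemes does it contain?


Segmenting 'helping' against the inventory:
  'help' -> root (morpheme 1)
  'ing' -> suffix (morpheme 2)
Total morphemes: 2

2


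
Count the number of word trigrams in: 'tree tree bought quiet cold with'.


Word trigrams from [6] words:
  Trigram 1: (tree tree bought)
  Trigram 2: (tree bought quiet)
  Trigram 3: (bought quiet cold)
  Trigram 4: (quiet cold with)
Total word trigrams: 6 - 2 = 4

4


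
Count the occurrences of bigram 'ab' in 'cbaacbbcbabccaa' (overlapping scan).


Scanning 'cbaacbbcbabccaa' for bigram 'ab':
  Position 0: 'cb' -> no
  Position 1: 'ba' -> no
  Position 2: 'aa' -> no
  Position 3: 'ac' -> no
  Position 4: 'cb' -> no
  Position 5: 'bb' -> no
  Position 6: 'bc' -> no
  Position 7: 'cb' -> no
  Position 8: 'ba' -> no
  Position 9: 'ab' -> MATCH
  Position 10: 'bc' -> no
  Position 11: 'cc' -> no
  Position 12: 'ca' -> no
  Position 13: 'aa' -> no
Total matches: 1

1


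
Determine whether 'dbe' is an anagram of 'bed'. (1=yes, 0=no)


Sort characters of 'dbe': 'bde'
Sort characters of 'bed': 'bde'
Sorted forms match -> they ARE anagrams
Result: 1

1


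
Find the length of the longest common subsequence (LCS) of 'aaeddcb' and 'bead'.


DP table for LCS of 'aaeddcb' and 'bead':
       b  e  a  d
    0  0  0  0  0
  a 0  0  0  1  1
  a 0  0  0  1  1
  e 0  0  1  1  1
  d 0  0  1  1  2
  d 0  0  1  1  2
  c 0  0  1  1  2
  b 0  1  1  1  2
LCS: 'ad'
LCS length = 2

2


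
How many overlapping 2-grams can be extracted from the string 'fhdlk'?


String 'fhdlk' has length L = 5.
Number of overlapping n-grams = L - n + 1
Substituting: 5 - 2 + 1 = 4

4


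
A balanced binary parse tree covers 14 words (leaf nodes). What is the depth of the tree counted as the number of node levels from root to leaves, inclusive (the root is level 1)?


In a balanced binary tree with n leaves the deepest leaf is ceil(log2(n)) edges below the root,
so counting node levels inclusive of root and leaves gives ceil(log2(n)) + 1 levels.
log2(14) = 3.8074
ceil(3.8074) = 4
levels = 4 + 1 = 5

5


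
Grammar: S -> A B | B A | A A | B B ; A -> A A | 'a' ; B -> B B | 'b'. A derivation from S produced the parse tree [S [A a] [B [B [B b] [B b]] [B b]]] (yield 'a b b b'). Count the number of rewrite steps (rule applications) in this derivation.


Every bracketed nonterminal node [X ...] in the tree is produced by exactly one rule application.
Reading the tree off as a leftmost derivation:
  Step 1: S  =>  A B   (applied S -> A B)
  Step 2: A B  =>  a B   (applied A -> a)
  Step 3: a B  =>  a B B   (applied B -> B B)
  Step 4: a B B  =>  a B B B   (applied B -> B B)
  Step 5: a B B B  =>  a b B B   (applied B -> b)
  Step 6: a b B B  =>  a b b B   (applied B -> b)
  Step 7: a b b B  =>  a b b b   (applied B -> b)
Final yield: a b b b
Total rewrite steps: 7

7


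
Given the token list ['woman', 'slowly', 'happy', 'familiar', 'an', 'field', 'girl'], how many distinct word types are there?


Listing all tokens and tracking unique types:
  Token 1: 'woman' -> NEW (unique so far: 1)
  Token 2: 'slowly' -> NEW (unique so far: 2)
  Token 3: 'happy' -> NEW (unique so far: 3)
  Token 4: 'familiar' -> NEW (unique so far: 4)
  Token 5: 'an' -> NEW (unique so far: 5)
  Token 6: 'field' -> NEW (unique so far: 6)
  Token 7: 'girl' -> NEW (unique so far: 7)
Unique types: ('an', 'familiar', 'field', 'girl', 'happy', 'slowly', 'woman')
Vocabulary size: 7

7


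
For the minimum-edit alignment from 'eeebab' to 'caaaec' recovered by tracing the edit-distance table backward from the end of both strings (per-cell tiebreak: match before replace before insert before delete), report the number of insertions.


Edit distance = 6. Backtracking from cell (6, 6) with preference match > replace > insert > delete,
then listing the resulting alignment 'eeebab' -> 'caaaec' left to right:
  Step 1: replace e->c
  Step 2: replace e->a
  Step 3: replace e->a
  Step 4: replace b->a
  Step 5: replace a->e
  Step 6: replace b->c
Total insertions: 0

0


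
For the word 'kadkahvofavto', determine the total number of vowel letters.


Scanning each character of 'kadkahvofavto':
  Position 1: 'k' -> consonant (running count: 0)
  Position 2: 'a' -> vowel (running count: 1)
  Position 3: 'd' -> consonant (running count: 1)
  Position 4: 'k' -> consonant (running count: 1)
  Position 5: 'a' -> vowel (running count: 2)
  Position 6: 'h' -> consonant (running count: 2)
  Position 7: 'v' -> consonant (running count: 2)
  Position 8: 'o' -> vowel (running count: 3)
  Position 9: 'f' -> consonant (running count: 3)
  Position 10: 'a' -> vowel (running count: 4)
  Position 11: 'v' -> consonant (running count: 4)
  Position 12: 't' -> consonant (running count: 4)
  Position 13: 'o' -> vowel (running count: 5)
Total vowels: 5

5


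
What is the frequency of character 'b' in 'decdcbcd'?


Scanning 'decdcbcd' for 'b':
  Position 5: 'b' -> MATCH (count: 1)
Total occurrences of 'b': 1

1


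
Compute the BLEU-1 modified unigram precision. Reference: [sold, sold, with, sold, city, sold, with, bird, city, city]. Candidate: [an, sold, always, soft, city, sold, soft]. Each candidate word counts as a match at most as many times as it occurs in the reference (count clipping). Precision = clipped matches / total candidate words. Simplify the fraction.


Reference word counts: {'bird': 1, 'city': 3, 'sold': 4, 'with': 2}
Checking each candidate word (with clipping):
  'an' -> not in reference -> no match (matches: 0)
  'sold' -> in reference (ref count 4, used 1/4) -> match (matches: 1)
  'always' -> not in reference -> no match (matches: 1)
  'soft' -> not in reference -> no match (matches: 1)
  'city' -> in reference (ref count 3, used 1/3) -> match (matches: 2)
  'sold' -> in reference (ref count 4, used 2/4) -> match (matches: 3)
  'soft' -> not in reference -> no match (matches: 3)
Clipped matches: 3, Candidate length: 7
Precision = 3/7

3/7


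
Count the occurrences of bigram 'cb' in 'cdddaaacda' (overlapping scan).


Scanning 'cdddaaacda' for bigram 'cb':
  Position 0: 'cd' -> no
  Position 1: 'dd' -> no
  Position 2: 'dd' -> no
  Position 3: 'da' -> no
  Position 4: 'aa' -> no
  Position 5: 'aa' -> no
  Position 6: 'ac' -> no
  Position 7: 'cd' -> no
  Position 8: 'da' -> no
Total matches: 0

0


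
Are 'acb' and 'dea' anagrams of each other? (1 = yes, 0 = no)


Sort characters of 'acb': 'abc'
Sort characters of 'dea': 'ade'
Sorted forms differ -> they are NOT anagrams
Result: 0

0


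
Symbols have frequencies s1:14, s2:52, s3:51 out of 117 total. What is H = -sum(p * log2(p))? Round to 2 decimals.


Computing entropy H = -sum(p_i * log2(p_i)):
  s1: p = 14/117 = 0.1197, -p*log2(p) = 0.3665
  s2: p = 52/117 = 0.4444, -p*log2(p) = 0.5200
  s3: p = 51/117 = 0.4359, -p*log2(p) = 0.5222
H = sum of terms = 1.4087
Rounded to 2 decimals: 1.41

1.41


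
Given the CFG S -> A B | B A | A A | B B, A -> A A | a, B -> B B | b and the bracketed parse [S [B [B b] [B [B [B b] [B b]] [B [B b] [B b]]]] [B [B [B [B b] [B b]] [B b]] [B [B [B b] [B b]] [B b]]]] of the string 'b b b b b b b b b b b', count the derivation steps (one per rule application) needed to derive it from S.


Every bracketed nonterminal node [X ...] in the tree is produced by exactly one rule application.
Reading the tree off as a leftmost derivation:
  Step 1: S  =>  B B   (applied S -> B B)
  Step 2: B B  =>  B B B   (applied B -> B B)
  Step 3: B B B  =>  b B B   (applied B -> b)
  Step 4: b B B  =>  b B B B   (applied B -> B B)
  Step 5: b B B B  =>  b B B B B   (applied B -> B B)
  Step 6: b B B B B  =>  b b B B B   (applied B -> b)
  Step 7: b b B B B  =>  b b b B B   (applied B -> b)
  Step 8: b b b B B  =>  b b b B B B   (applied B -> B B)
  Step 9: b b b B B B  =>  b b b b B B   (applied B -> b)
  Step 10: b b b b B B  =>  b b b b b B   (applied B -> b)
  Step 11: b b b b b B  =>  b b b b b B B   (applied B -> B B)
  Step 12: b b b b b B B  =>  b b b b b B B B   (applied B -> B B)
  Step 13: b b b b b B B B  =>  b b b b b B B B B   (applied B -> B B)
  Step 14: b b b b b B B B B  =>  b b b b b b B B B   (applied B -> b)
  Step 15: b b b b b b B B B  =>  b b b b b b b B B   (applied B -> b)
  Step 16: b b b b b b b B B  =>  b b b b b b b b B   (applied B -> b)
  Step 17: b b b b b b b b B  =>  b b b b b b b b B B   (applied B -> B B)
  Step 18: b b b b b b b b B B  =>  b b b b b b b b B B B   (applied B -> B B)
  Step 19: b b b b b b b b B B B  =>  b b b b b b b b b B B   (applied B -> b)
  Step 20: b b b b b b b b b B B  =>  b b b b b b b b b b B   (applied B -> b)
  Step 21: b b b b b b b b b b B  =>  b b b b b b b b b b b   (applied B -> b)
Final yield: b b b b b b b b b b b
Total rewrite steps: 21

21


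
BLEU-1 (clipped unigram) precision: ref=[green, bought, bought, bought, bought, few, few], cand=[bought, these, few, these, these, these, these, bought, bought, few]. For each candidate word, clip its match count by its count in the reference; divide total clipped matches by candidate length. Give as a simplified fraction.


Reference word counts: {'bought': 4, 'few': 2, 'green': 1}
Checking each candidate word (with clipping):
  'bought' -> in reference (ref count 4, used 1/4) -> match (matches: 1)
  'these' -> not in reference -> no match (matches: 1)
  'few' -> in reference (ref count 2, used 1/2) -> match (matches: 2)
  'these' -> not in reference -> no match (matches: 2)
  'these' -> not in reference -> no match (matches: 2)
  'these' -> not in reference -> no match (matches: 2)
  'these' -> not in reference -> no match (matches: 2)
  'bought' -> in reference (ref count 4, used 2/4) -> match (matches: 3)
  'bought' -> in reference (ref count 4, used 3/4) -> match (matches: 4)
  'few' -> in reference (ref count 2, used 2/2) -> match (matches: 5)
Clipped matches: 5, Candidate length: 10
Precision = 5/10 = 1/2

1/2


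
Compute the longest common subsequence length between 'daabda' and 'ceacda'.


DP table for LCS of 'daabda' and 'ceacda':
       c  e  a  c  d  a
    0  0  0  0  0  0  0
  d 0  0  0  0  0  1  1
  a 0  0  0  1  1  1  2
  a 0  0  0  1  1  1  2
  b 0  0  0  1  1  1  2
  d 0  0  0  1  1  2  2
  a 0  0  0  1  1  2  3
LCS: 'ada'
LCS length = 3

3


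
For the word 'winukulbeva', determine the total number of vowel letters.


Scanning each character of 'winukulbeva':
  Position 1: 'w' -> consonant (running count: 0)
  Position 2: 'i' -> vowel (running count: 1)
  Position 3: 'n' -> consonant (running count: 1)
  Position 4: 'u' -> vowel (running count: 2)
  Position 5: 'k' -> consonant (running count: 2)
  Position 6: 'u' -> vowel (running count: 3)
  Position 7: 'l' -> consonant (running count: 3)
  Position 8: 'b' -> consonant (running count: 3)
  Position 9: 'e' -> vowel (running count: 4)
  Position 10: 'v' -> consonant (running count: 4)
  Position 11: 'a' -> vowel (running count: 5)
Total vowels: 5

5


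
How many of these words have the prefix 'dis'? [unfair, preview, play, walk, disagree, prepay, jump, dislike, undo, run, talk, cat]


Checking each word for prefix 'dis':
  'unfair' -> no (count: 0)
  'preview' -> no (count: 0)
  'play' -> no (count: 0)
  'walk' -> no (count: 0)
  'disagree' -> YES, starts with 'dis' (count: 1)
  'prepay' -> no (count: 1)
  'jump' -> no (count: 1)
  'dislike' -> YES, starts with 'dis' (count: 2)
  'undo' -> no (count: 2)
  'run' -> no (count: 2)
  'talk' -> no (count: 2)
  'cat' -> no (count: 2)
Total with prefix 'dis': 2

2


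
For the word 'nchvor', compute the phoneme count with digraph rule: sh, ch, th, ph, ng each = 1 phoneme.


Parsing 'nchvor' greedily, digraphs first:
  'n' -> consonant phoneme (phonemes so far: 1)
  'ch' -> digraph (1 consonant phoneme) (phonemes so far: 2)
  'v' -> consonant phoneme (phonemes so far: 3)
  'o' -> vowel phoneme (phonemes so far: 4)
  'r' -> consonant phoneme (phonemes so far: 5)
Total phonemes: 5

5


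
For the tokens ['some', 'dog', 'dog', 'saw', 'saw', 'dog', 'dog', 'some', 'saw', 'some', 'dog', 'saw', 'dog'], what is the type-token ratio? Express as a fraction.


Tokens: 13
Unique types: ('dog', 'saw', 'some') = 3
TTR = 3/13
Already in lowest terms.

3/13


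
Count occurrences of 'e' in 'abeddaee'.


Scanning 'abeddaee' for 'e':
  Position 2: 'e' -> MATCH (count: 1)
  Position 6: 'e' -> MATCH (count: 2)
  Position 7: 'e' -> MATCH (count: 3)
Total occurrences of 'e': 3

3


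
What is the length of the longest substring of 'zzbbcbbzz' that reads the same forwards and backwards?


Scanning 'zzbbcbbzz' for palindromic substrings.
Substring at positions 0-8: 'zzbbcbbzz'.
Check: reverse('zzbbcbbzz') = 'zzbbcbbzz' -> palindrome confirmed.
No longer palindromic substring exists; longest length = 9

9


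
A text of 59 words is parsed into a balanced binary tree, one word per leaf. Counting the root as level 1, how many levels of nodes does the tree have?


In a balanced binary tree with n leaves the deepest leaf is ceil(log2(n)) edges below the root,
so counting node levels inclusive of root and leaves gives ceil(log2(n)) + 1 levels.
log2(59) = 5.8826
ceil(5.8826) = 6
levels = 6 + 1 = 7

7


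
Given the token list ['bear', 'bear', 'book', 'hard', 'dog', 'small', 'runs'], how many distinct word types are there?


Listing all tokens and tracking unique types:
  Token 1: 'bear' -> NEW (unique so far: 1)
  Token 2: 'bear' -> duplicate (unique so far: 1)
  Token 3: 'book' -> NEW (unique so far: 2)
  Token 4: 'hard' -> NEW (unique so far: 3)
  Token 5: 'dog' -> NEW (unique so far: 4)
  Token 6: 'small' -> NEW (unique so far: 5)
  Token 7: 'runs' -> NEW (unique so far: 6)
Unique types: ('bear', 'book', 'dog', 'hard', 'runs', 'small')
Vocabulary size: 6

6


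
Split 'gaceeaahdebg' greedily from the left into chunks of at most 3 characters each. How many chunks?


'gaceeaahdebg' has 12 characters.
Chunking with max size 3:
  Chunk 1: 'gac' (positions 0-2)
  Chunk 2: 'eea' (positions 3-5)
  Chunk 3: 'ahd' (positions 6-8)
  Chunk 4: 'ebg' (positions 9-11)
Total chunks: ceil(12 / 3) = 4

4


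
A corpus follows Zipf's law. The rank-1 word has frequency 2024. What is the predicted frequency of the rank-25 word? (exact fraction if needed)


Zipf's law: freq(rank) = f1 / rank
f1 = 2024, rank = 25
freq = 2024 / 25
GCD(2024, 25) = 1
Simplified: 2024/25

2024/25


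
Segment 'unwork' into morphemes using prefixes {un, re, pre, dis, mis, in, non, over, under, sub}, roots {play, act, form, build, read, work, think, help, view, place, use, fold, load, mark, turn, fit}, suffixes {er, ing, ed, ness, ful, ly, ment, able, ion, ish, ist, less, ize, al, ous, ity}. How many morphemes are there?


Segmenting 'unwork' against the inventory:
  'un' -> prefix (morpheme 1)
  'work' -> root (morpheme 2)
Total morphemes: 2

2


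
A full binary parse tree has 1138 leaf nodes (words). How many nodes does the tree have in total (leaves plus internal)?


Leaf nodes (terminals): 1138
Internal nodes = n - 1 = 1138 - 1 = 1137
Total = leaves + internal = 1138 + 1137 = 2275

2275


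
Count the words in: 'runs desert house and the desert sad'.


Counting words by splitting on spaces:
  Word 1: 'runs'
  Word 2: 'desert'
  Word 3: 'house'
  Word 4: 'and'
  Word 5: 'the'
  Word 6: 'desert'
  Word 7: 'sad'
Total words: 7

7


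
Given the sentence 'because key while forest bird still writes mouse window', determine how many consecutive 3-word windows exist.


Word trigrams from [9] words:
  Trigram 1: (because key while)
  Trigram 2: (key while forest)
  Trigram 3: (while forest bird)
  Trigram 4: (forest bird still)
  Trigram 5: (bird still writes)
  Trigram 6: (still writes mouse)
  Trigram 7: (writes mouse window)
Total word trigrams: 9 - 2 = 7

7


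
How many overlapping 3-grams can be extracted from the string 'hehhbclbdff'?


String 'hehhbclbdff' has length L = 11.
Number of overlapping n-grams = L - n + 1
Substituting: 11 - 3 + 1 = 9

9


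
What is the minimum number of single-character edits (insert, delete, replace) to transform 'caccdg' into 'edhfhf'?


Building DP table for s1='caccdg' (len 6) and s2='edhfhf' (len 6):
       e  d  h  f  h  f
    0  1  2  3  4  5  6
  c 1  1  2  3  4  5  6
  a 2  2  2  3  4  5  6
  c 3  3  3  3  4  5  6
  c 4  4  4  4  4  5  6
  d 5  5  4  5  5  5  6
  g 6  6  5  5  6  6  6
Edit distance = dp[6][6] = 6

6


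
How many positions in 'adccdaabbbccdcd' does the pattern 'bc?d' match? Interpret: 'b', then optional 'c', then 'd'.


Pattern: bc?d means 'b', then optional 'c', then 'd'.
Scanning 'adccdaabbbccdcd' position-by-position:
  Pos 0: window 'adc' -> no
  Pos 1: window 'dcc' -> no
  Pos 2: window 'ccd' -> no
  Pos 3: window 'cda' -> no
  Pos 4: window 'daa' -> no
  Pos 5: window 'aab' -> no
  Pos 6: window 'abb' -> no
  Pos 7: window 'bbb' -> no
  Pos 8: window 'bbc' -> no
  Pos 9: window 'bcc' -> no
  Pos 10: window 'ccd' -> no
  Pos 11: window 'cdc' -> no
  Pos 12: window 'dcd' -> no
  Pos 13: window 'cd' -> no
  Pos 14: window 'd' -> no
Total matches: 0

0


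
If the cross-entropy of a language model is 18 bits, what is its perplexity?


Perplexity formula: PP = 2^H
H = 18
PP = 2^18
PP = 2^18 = 262144

262144


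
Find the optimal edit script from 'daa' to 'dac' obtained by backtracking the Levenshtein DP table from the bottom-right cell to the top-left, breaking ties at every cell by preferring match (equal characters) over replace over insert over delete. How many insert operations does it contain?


Edit distance = 1. Backtracking from cell (3, 3) with preference match > replace > insert > delete,
then listing the resulting alignment 'daa' -> 'dac' left to right:
  Step 1: keep 'd'
  Step 2: keep 'a'
  Step 3: replace a->c
Total insertions: 0

0


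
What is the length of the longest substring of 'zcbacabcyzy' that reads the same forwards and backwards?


Scanning 'zcbacabcyzy' for palindromic substrings.
Substring at positions 1-7: 'cbacabc'.
Check: reverse('cbacabc') = 'cbacabc' -> palindrome confirmed.
Neighbouring characters ('z' / 'y') break symmetry, so it cannot extend further.
No longer palindromic substring exists; longest length = 7

7


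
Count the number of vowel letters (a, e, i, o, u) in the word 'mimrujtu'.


Scanning each character of 'mimrujtu':
  Position 1: 'm' -> consonant (running count: 0)
  Position 2: 'i' -> vowel (running count: 1)
  Position 3: 'm' -> consonant (running count: 1)
  Position 4: 'r' -> consonant (running count: 1)
  Position 5: 'u' -> vowel (running count: 2)
  Position 6: 'j' -> consonant (running count: 2)
  Position 7: 't' -> consonant (running count: 2)
  Position 8: 'u' -> vowel (running count: 3)
Total vowels: 3

3


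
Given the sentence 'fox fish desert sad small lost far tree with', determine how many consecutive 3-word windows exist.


Word trigrams from [9] words:
  Trigram 1: (fox fish desert)
  Trigram 2: (fish desert sad)
  Trigram 3: (desert sad small)
  Trigram 4: (sad small lost)
  Trigram 5: (small lost far)
  Trigram 6: (lost far tree)
  Trigram 7: (far tree with)
Total word trigrams: 9 - 2 = 7

7


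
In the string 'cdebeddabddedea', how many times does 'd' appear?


Scanning 'cdebeddabddedea' for 'd':
  Position 1: 'd' -> MATCH (count: 1)
  Position 5: 'd' -> MATCH (count: 2)
  Position 6: 'd' -> MATCH (count: 3)
  Position 9: 'd' -> MATCH (count: 4)
  Position 10: 'd' -> MATCH (count: 5)
  Position 12: 'd' -> MATCH (count: 6)
Total occurrences of 'd': 6

6


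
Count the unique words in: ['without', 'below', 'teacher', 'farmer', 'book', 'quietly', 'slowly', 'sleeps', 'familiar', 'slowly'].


Listing all tokens and tracking unique types:
  Token 1: 'without' -> NEW (unique so far: 1)
  Token 2: 'below' -> NEW (unique so far: 2)
  Token 3: 'teacher' -> NEW (unique so far: 3)
  Token 4: 'farmer' -> NEW (unique so far: 4)
  Token 5: 'book' -> NEW (unique so far: 5)
  Token 6: 'quietly' -> NEW (unique so far: 6)
  Token 7: 'slowly' -> NEW (unique so far: 7)
  Token 8: 'sleeps' -> NEW (unique so far: 8)
  Token 9: 'familiar' -> NEW (unique so far: 9)
  Token 10: 'slowly' -> duplicate (unique so far: 9)
Unique types: ('below', 'book', 'familiar', 'farmer', 'quietly', 'sleeps', 'slowly', 'teacher', 'without')
Vocabulary size: 9

9


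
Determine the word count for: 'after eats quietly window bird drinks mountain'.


Counting words by splitting on spaces:
  Word 1: 'after'
  Word 2: 'eats'
  Word 3: 'quietly'
  Word 4: 'window'
  Word 5: 'bird'
  Word 6: 'drinks'
  Word 7: 'mountain'
Total words: 7

7


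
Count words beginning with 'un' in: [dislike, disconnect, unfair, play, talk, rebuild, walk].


Checking each word for prefix 'un':
  'dislike' -> no (count: 0)
  'disconnect' -> no (count: 0)
  'unfair' -> YES, starts with 'un' (count: 1)
  'play' -> no (count: 1)
  'talk' -> no (count: 1)
  'rebuild' -> no (count: 1)
  'walk' -> no (count: 1)
Total with prefix 'un': 1

1


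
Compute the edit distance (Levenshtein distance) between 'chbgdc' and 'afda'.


Building DP table for s1='chbgdc' (len 6) and s2='afda' (len 4):
       a  f  d  a
    0  1  2  3  4
  c 1  1  2  3  4
  h 2  2  2  3  4
  b 3  3  3  3  4
  g 4  4  4  4  4
  d 5  5  5  4  5
  c 6  6  6  5  5
Edit distance = dp[6][4] = 5

5


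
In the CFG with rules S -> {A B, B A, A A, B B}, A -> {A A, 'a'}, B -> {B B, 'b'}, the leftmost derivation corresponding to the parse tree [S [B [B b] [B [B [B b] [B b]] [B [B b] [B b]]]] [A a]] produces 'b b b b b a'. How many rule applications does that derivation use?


Every bracketed nonterminal node [X ...] in the tree is produced by exactly one rule application.
Reading the tree off as a leftmost derivation:
  Step 1: S  =>  B A   (applied S -> B A)
  Step 2: B A  =>  B B A   (applied B -> B B)
  Step 3: B B A  =>  b B A   (applied B -> b)
  Step 4: b B A  =>  b B B A   (applied B -> B B)
  Step 5: b B B A  =>  b B B B A   (applied B -> B B)
  Step 6: b B B B A  =>  b b B B A   (applied B -> b)
  Step 7: b b B B A  =>  b b b B A   (applied B -> b)
  Step 8: b b b B A  =>  b b b B B A   (applied B -> B B)
  Step 9: b b b B B A  =>  b b b b B A   (applied B -> b)
  Step 10: b b b b B A  =>  b b b b b A   (applied B -> b)
  Step 11: b b b b b A  =>  b b b b b a   (applied A -> a)
Final yield: b b b b b a
Total rewrite steps: 11

11


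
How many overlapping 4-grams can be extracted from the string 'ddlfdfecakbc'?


String 'ddlfdfecakbc' has length L = 12.
Number of overlapping n-grams = L - n + 1
Substituting: 12 - 4 + 1 = 9

9


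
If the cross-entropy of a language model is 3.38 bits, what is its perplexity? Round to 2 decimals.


Perplexity formula: PP = 2^H
H = 3.38
PP = 2^3.38
Decompose: 2^3.38 = 2^3 * 2^0.38
2^3 = 8, 2^0.38 ~ 1.3013419
PP ~ 8 * 1.3013419 = 10.4107352
Rounded to 2 decimals: 10.41

10.41


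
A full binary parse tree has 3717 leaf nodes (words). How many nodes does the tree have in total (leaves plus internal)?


Leaf nodes (terminals): 3717
Internal nodes = n - 1 = 3717 - 1 = 3716
Total = leaves + internal = 3717 + 3716 = 7433

7433


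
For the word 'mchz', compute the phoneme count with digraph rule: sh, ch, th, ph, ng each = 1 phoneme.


Parsing 'mchz' greedily, digraphs first:
  'm' -> consonant phoneme (phonemes so far: 1)
  'ch' -> digraph (1 consonant phoneme) (phonemes so far: 2)
  'z' -> consonant phoneme (phonemes so far: 3)
Total phonemes: 3

3


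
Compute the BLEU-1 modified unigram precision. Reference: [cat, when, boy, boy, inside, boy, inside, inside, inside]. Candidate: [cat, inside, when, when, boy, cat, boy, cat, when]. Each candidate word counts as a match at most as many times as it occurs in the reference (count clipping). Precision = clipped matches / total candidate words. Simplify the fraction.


Reference word counts: {'boy': 3, 'cat': 1, 'inside': 4, 'when': 1}
Checking each candidate word (with clipping):
  'cat' -> in reference (ref count 1, used 1/1) -> match (matches: 1)
  'inside' -> in reference (ref count 4, used 1/4) -> match (matches: 2)
  'when' -> in reference (ref count 1, used 1/1) -> match (matches: 3)
  'when' -> ref count 1 already used up (1/1) -> clipped, no match (matches: 3)
  'boy' -> in reference (ref count 3, used 1/3) -> match (matches: 4)
  'cat' -> ref count 1 already used up (1/1) -> clipped, no match (matches: 4)
  'boy' -> in reference (ref count 3, used 2/3) -> match (matches: 5)
  'cat' -> ref count 1 already used up (1/1) -> clipped, no match (matches: 5)
  'when' -> ref count 1 already used up (1/1) -> clipped, no match (matches: 5)
Clipped matches: 5, Candidate length: 9
Precision = 5/9

5/9


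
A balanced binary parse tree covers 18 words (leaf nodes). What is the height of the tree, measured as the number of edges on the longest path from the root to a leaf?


In a balanced binary tree with n leaves the deepest leaf is ceil(log2(n)) edges below the root.
log2(18) = 4.1699
ceil(4.1699) = 5
height (edges) = 5

5


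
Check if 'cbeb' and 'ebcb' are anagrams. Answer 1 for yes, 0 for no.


Sort characters of 'cbeb': 'bbce'
Sort characters of 'ebcb': 'bbce'
Sorted forms match -> they ARE anagrams
Result: 1

1


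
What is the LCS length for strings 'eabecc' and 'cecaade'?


DP table for LCS of 'eabecc' and 'cecaade':
       c  e  c  a  a  d  e
    0  0  0  0  0  0  0  0
  e 0  0  1  1  1  1  1  1
  a 0  0  1  1  2  2  2  2
  b 0  0  1  1  2  2  2  2
  e 0  0  1  1  2  2  2  3
  c 0  1  1  2  2  2  2  3
  c 0  1  1  2  2  2  2  3
LCS: 'eae'
LCS length = 3

3


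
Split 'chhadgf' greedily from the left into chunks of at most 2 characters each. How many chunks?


'chhadgf' has 7 characters.
Chunking with max size 2:
  Chunk 1: 'ch' (positions 0-1)
  Chunk 2: 'ha' (positions 2-3)
  Chunk 3: 'dg' (positions 4-5)
  Chunk 4: 'f' (positions 6-6)
Total chunks: ceil(7 / 2) = 4

4


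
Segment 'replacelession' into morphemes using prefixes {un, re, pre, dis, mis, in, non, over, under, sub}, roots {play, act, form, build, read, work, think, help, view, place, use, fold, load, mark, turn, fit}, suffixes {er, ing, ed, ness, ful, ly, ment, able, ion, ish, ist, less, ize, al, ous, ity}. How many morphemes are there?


Segmenting 'replacelession' against the inventory:
  're' -> prefix (morpheme 1)
  'place' -> root (morpheme 2)
  'less' -> suffix (morpheme 3)
  'ion' -> suffix (morpheme 4)
Total morphemes: 4

4


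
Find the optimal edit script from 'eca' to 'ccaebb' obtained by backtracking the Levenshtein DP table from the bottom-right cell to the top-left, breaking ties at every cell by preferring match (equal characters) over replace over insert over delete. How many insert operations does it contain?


Edit distance = 4. Backtracking from cell (3, 6) with preference match > replace > insert > delete,
then listing the resulting alignment 'eca' -> 'ccaebb' left to right:
  Step 1: replace e->c
  Step 2: keep 'c'
  Step 3: keep 'a'
  Step 4: insert 'e' [insertion #1]
  Step 5: insert 'b' [insertion #2]
  Step 6: insert 'b' [insertion #3]
Total insertions: 3

3


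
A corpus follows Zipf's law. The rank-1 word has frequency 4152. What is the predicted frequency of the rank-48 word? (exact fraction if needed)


Zipf's law: freq(rank) = f1 / rank
f1 = 4152, rank = 48
freq = 4152 / 48
GCD(4152, 48) = 24
Simplified: 173/2

173/2


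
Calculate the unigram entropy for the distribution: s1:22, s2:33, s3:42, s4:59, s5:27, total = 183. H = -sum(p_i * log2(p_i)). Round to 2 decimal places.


Computing entropy H = -sum(p_i * log2(p_i)):
  s1: p = 22/183 = 0.1202, -p*log2(p) = 0.3674
  s2: p = 33/183 = 0.1803, -p*log2(p) = 0.4456
  s3: p = 42/183 = 0.2295, -p*log2(p) = 0.4873
  s4: p = 59/183 = 0.3224, -p*log2(p) = 0.5265
  s5: p = 27/183 = 0.1475, -p*log2(p) = 0.4073
H = sum of terms = 2.2341
Rounded to 2 decimals: 2.23

2.23


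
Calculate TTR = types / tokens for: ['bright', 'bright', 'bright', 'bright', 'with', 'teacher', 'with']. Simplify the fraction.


Tokens: 7
Unique types: ('bright', 'teacher', 'with') = 3
TTR = 3/7
Already in lowest terms.

3/7


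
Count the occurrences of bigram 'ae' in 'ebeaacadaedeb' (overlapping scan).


Scanning 'ebeaacadaedeb' for bigram 'ae':
  Position 0: 'eb' -> no
  Position 1: 'be' -> no
  Position 2: 'ea' -> no
  Position 3: 'aa' -> no
  Position 4: 'ac' -> no
  Position 5: 'ca' -> no
  Position 6: 'ad' -> no
  Position 7: 'da' -> no
  Position 8: 'ae' -> MATCH
  Position 9: 'ed' -> no
  Position 10: 'de' -> no
  Position 11: 'eb' -> no
Total matches: 1

1


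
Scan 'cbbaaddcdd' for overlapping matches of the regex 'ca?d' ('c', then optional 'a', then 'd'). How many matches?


Pattern: ca?d means 'c', then optional 'a', then 'd'.
Scanning 'cbbaaddcdd' position-by-position:
  Pos 0: window 'cbb' -> no
  Pos 1: window 'bba' -> no
  Pos 2: window 'baa' -> no
  Pos 3: window 'aad' -> no
  Pos 4: window 'add' -> no
  Pos 5: window 'ddc' -> no
  Pos 6: window 'dcd' -> no
  Pos 7: window 'cdd' -> MATCH
  Pos 8: window 'dd' -> no
  Pos 9: window 'd' -> no
Total matches: 1

1


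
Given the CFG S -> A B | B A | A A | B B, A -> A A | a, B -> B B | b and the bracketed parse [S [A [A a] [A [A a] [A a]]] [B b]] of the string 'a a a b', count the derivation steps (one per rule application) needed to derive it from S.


Every bracketed nonterminal node [X ...] in the tree is produced by exactly one rule application.
Reading the tree off as a leftmost derivation:
  Step 1: S  =>  A B   (applied S -> A B)
  Step 2: A B  =>  A A B   (applied A -> A A)
  Step 3: A A B  =>  a A B   (applied A -> a)
  Step 4: a A B  =>  a A A B   (applied A -> A A)
  Step 5: a A A B  =>  a a A B   (applied A -> a)
  Step 6: a a A B  =>  a a a B   (applied A -> a)
  Step 7: a a a B  =>  a a a b   (applied B -> b)
Final yield: a a a b
Total rewrite steps: 7

7


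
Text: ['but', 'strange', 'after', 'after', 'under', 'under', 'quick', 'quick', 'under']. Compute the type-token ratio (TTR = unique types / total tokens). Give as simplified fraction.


Tokens: 9
Unique types: ('after', 'but', 'quick', 'strange', 'under') = 5
TTR = 5/9
Already in lowest terms.

5/9


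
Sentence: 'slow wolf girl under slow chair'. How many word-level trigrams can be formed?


Word trigrams from [6] words:
  Trigram 1: (slow wolf girl)
  Trigram 2: (wolf girl under)
  Trigram 3: (girl under slow)
  Trigram 4: (under slow chair)
Total word trigrams: 6 - 2 = 4

4


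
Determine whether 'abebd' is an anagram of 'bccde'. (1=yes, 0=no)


Sort characters of 'abebd': 'abbde'
Sort characters of 'bccde': 'bccde'
Sorted forms differ -> they are NOT anagrams
Result: 0

0


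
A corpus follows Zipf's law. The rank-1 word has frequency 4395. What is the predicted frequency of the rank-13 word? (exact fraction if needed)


Zipf's law: freq(rank) = f1 / rank
f1 = 4395, rank = 13
freq = 4395 / 13
GCD(4395, 13) = 1
Simplified: 4395/13

4395/13


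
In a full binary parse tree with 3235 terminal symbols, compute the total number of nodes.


Leaf nodes (terminals): 3235
Internal nodes = n - 1 = 3235 - 1 = 3234
Total = leaves + internal = 3235 + 3234 = 6469

6469


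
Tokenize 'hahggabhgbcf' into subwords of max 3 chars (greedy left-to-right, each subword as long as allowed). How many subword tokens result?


'hahggabhgbcf' has 12 characters.
Chunking with max size 3:
  Chunk 1: 'hah' (positions 0-2)
  Chunk 2: 'gga' (positions 3-5)
  Chunk 3: 'bhg' (positions 6-8)
  Chunk 4: 'bcf' (positions 9-11)
Total chunks: ceil(12 / 3) = 4

4


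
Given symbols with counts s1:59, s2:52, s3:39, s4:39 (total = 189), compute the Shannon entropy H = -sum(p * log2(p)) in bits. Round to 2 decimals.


Computing entropy H = -sum(p_i * log2(p_i)):
  s1: p = 59/189 = 0.3122, -p*log2(p) = 0.5243
  s2: p = 52/189 = 0.2751, -p*log2(p) = 0.5122
  s3: p = 39/189 = 0.2063, -p*log2(p) = 0.4698
  s4: p = 39/189 = 0.2063, -p*log2(p) = 0.4698
H = sum of terms = 1.9761
Rounded to 2 decimals: 1.98

1.98


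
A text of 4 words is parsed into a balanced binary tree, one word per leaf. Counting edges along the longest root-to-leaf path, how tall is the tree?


In a balanced binary tree with n leaves the deepest leaf is ceil(log2(n)) edges below the root.
log2(4) = 2.0000
ceil(2.0000) = 2
height (edges) = 2

2


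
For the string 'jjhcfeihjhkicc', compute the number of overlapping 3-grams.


String 'jjhcfeihjhkicc' has length L = 14.
Number of overlapping n-grams = L - n + 1
Substituting: 14 - 3 + 1 = 12

12


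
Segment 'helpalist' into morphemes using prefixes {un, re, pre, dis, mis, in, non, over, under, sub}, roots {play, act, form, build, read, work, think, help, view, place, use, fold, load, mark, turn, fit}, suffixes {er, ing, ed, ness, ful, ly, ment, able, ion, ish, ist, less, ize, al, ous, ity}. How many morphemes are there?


Segmenting 'helpalist' against the inventory:
  'help' -> root (morpheme 1)
  'al' -> suffix (morpheme 2)
  'ist' -> suffix (morpheme 3)
Total morphemes: 3

3


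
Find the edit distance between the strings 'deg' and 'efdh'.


Building DP table for s1='deg' (len 3) and s2='efdh' (len 4):
       e  f  d  h
    0  1  2  3  4
  d 1  1  2  2  3
  e 2  1  2  3  3
  g 3  2  2  3  4
Edit distance = dp[3][4] = 4

4


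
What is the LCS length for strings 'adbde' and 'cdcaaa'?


DP table for LCS of 'adbde' and 'cdcaaa':
       c  d  c  a  a  a
    0  0  0  0  0  0  0
  a 0  0  0  0  1  1  1
  d 0  0  1  1  1  1  1
  b 0  0  1  1  1  1  1
  d 0  0  1  1  1  1  1
  e 0  0  1  1  1  1  1
LCS: 'a'
LCS length = 1

1


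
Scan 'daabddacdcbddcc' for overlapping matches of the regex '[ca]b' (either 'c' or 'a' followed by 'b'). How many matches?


Pattern: [ca]b means either 'c' or 'a' followed by 'b'.
Scanning 'daabddacdcbddcc' position-by-position:
  Pos 0: window 'da' -> no
  Pos 1: window 'aa' -> no
  Pos 2: window 'ab' -> MATCH
  Pos 3: window 'bd' -> no
  Pos 4: window 'dd' -> no
  Pos 5: window 'da' -> no
  Pos 6: window 'ac' -> no
  Pos 7: window 'cd' -> no
  Pos 8: window 'dc' -> no
  Pos 9: window 'cb' -> MATCH
  Pos 10: window 'bd' -> no
  Pos 11: window 'dd' -> no
  Pos 12: window 'dc' -> no
  Pos 13: window 'cc' -> no
  Pos 14: window 'c' -> no
Total matches: 2

2


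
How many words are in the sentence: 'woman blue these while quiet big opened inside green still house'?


Counting words by splitting on spaces:
  Word 1: 'woman'
  Word 2: 'blue'
  Word 3: 'these'
  Word 4: 'while'
  Word 5: 'quiet'
  Word 6: 'big'
  Word 7: 'opened'
  Word 8: 'inside'
  Word 9: 'green'
  Word 10: 'still'
  Word 11: 'house'
Total words: 11

11
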